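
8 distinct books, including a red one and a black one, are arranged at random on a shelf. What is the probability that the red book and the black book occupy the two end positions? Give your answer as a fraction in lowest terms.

1/28

There are 8! = 40320 arrangements.
Place the red book and the black book at the ends in 2 ways, arrange the remaining 6 in 6! = 720 ways: 2·720 = 1440.
Probability = 1440/40320 = 1/28.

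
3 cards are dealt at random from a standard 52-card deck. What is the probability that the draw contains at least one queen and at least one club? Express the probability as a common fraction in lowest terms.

33/260

There are C(52,3) = 22100 possible draws.
By inclusion-exclusion on the complements, draws missing all queens or all clubs: C(48,3) + C(39,3) − C(36,3) = 17296 + 9139 − 7140 = 19295.
So draws with at least one of each: 22100 − 19295 = 2805, probability 2805/22100 = 33/260.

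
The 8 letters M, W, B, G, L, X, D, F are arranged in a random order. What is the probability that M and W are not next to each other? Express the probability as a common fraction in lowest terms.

3/4

There are 8! = 40320 arrangements.
Arrangements with M and W adjacent: 2·7! = 10080.
So not adjacent: 40320 − 10080 = 30240, probability 30240/40320 = 3/4.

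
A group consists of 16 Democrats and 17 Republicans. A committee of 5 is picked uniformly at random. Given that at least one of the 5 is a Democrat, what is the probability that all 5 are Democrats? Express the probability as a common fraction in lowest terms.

1092/57787

Work in counts. Selections with at least one Democrat: C(33,5) − C(17,5) = 237336 − 6188 = 231148.
Of those, selections where all 5 are Democrats: C(16,5) = 4368.
Conditional probability = 4368/231148 = 1092/57787.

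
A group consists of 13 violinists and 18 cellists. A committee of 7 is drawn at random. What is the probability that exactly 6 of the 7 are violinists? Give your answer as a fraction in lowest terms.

The sample space is all 7-subsets of the 31: C(31,7) = 2629575.
Selections with exactly 6 violinists: choose 6 of the 13 violinists and 1 of the 18 cellists, C(13,6)·C(18,1) = 1716·18 = 30888.
Probability = 30888/2629575 = 264/22475.

264/22475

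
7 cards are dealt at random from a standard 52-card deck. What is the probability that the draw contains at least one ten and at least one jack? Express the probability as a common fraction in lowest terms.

There are C(52,7) = 133784560 possible draws.
By inclusion-exclusion on the complements, draws missing all tens or all jacks: C(48,7) + C(48,7) − C(44,7) = 73629072 + 73629072 − 38320568 = 108937576.
So draws with at least one of each: 133784560 − 108937576 = 24846984, probability 24846984/133784560 = 3105873/16723070.

3105873/16723070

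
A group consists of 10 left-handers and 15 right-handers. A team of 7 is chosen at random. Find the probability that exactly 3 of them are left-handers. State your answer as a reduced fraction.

1638/4807

There are C(25,7) = 480700 ways to choose 7 from 25.
Selections with exactly 3 left-handers: choose 3 of the 10 left-handers and 4 of the 15 right-handers, C(10,3)·C(15,4) = 120·1365 = 163800.
Probability = 163800/480700 = 1638/4807.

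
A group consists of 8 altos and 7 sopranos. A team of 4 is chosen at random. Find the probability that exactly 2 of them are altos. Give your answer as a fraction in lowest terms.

28/65

There are C(15,4) = 1365 ways to choose 4 from 15.
Selections with exactly 2 altos: choose 2 of the 8 altos and 2 of the 7 sopranos, C(8,2)·C(7,2) = 28·21 = 588.
Probability = 588/1365 = 28/65.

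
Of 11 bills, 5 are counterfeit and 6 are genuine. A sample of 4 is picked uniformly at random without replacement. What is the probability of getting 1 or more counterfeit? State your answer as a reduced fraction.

There are C(11,4) = 330 ways to choose the 4.
Favorable selections (1 or more counterfeit): C(5,1)·C(6,3) + C(5,2)·C(6,2) + C(5,3)·C(6,1) + C(5,4)·C(6,0) = 100 + 150 + 60 + 5 = 315.
Probability = 315/330 = 21/22.

21/22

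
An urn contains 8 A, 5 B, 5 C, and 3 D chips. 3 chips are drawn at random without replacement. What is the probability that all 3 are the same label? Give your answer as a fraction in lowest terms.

11/190

There are C(21,3) = 1330 ways to draw 3 chips.
All same label: C(8,3) + C(5,3) + C(5,3) + C(3,3) = 56 + 10 + 10 + 1 = 77.
Probability = 77/1330 = 11/190.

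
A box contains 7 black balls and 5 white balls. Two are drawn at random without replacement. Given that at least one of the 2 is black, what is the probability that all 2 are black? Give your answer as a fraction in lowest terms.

Work in counts. Selections with at least one black: C(12,2) − C(5,2) = 66 − 10 = 56.
Of those, selections where all 2 are black: C(7,2) = 21.
Conditional probability = 21/56 = 3/8.

3/8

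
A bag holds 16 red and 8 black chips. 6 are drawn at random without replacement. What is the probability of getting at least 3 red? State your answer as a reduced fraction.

There are C(24,6) = 134596 ways to choose the 6.
Favorable selections (at least 3 red): C(16,3)·C(8,3) + C(16,4)·C(8,2) + C(16,5)·C(8,1) + C(16,6)·C(8,0) = 31360 + 50960 + 34944 + 8008 = 125272.
Probability = 125272/134596 = 4474/4807.

4474/4807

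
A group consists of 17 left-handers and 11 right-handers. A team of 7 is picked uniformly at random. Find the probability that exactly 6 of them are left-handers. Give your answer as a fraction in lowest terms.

119/1035

The sample space is all 7-subsets of the 28: C(28,7) = 1184040.
Selections with exactly 6 left-handers: choose 6 of the 17 left-handers and 1 of the 11 right-handers, C(17,6)·C(11,1) = 12376·11 = 136136.
Probability = 136136/1184040 = 119/1035.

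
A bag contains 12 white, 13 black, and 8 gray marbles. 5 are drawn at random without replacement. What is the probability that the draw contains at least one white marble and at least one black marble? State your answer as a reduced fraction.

201539/237336

There are C(33,5) = 237336 possible draws.
By inclusion-exclusion on the complements, draws missing all white or all black: C(21,5) + C(20,5) − C(8,5) = 20349 + 15504 − 56 = 35797.
So draws with at least one of each: 237336 − 35797 = 201539, probability 201539/237336.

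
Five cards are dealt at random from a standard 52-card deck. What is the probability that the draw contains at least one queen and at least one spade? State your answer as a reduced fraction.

There are C(52,5) = 2598960 possible draws.
By inclusion-exclusion on the complements, draws missing all queens or all spades: C(48,5) + C(39,5) − C(36,5) = 1712304 + 575757 − 376992 = 1911069.
So draws with at least one of each: 2598960 − 1911069 = 687891, probability 687891/2598960 = 229297/866320.

229297/866320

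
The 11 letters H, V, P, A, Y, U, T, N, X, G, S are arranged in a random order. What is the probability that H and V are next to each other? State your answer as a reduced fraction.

2/11

There are 11! = 39916800 arrangements.
Treat H and V as a block: 10! arrangements of the blocks × 2 orders within the block = 2·3628800 = 7257600.
Probability = 7257600/39916800 = 2/11.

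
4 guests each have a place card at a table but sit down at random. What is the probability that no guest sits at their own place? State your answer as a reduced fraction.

3/8

There are 4! = 24 seatings.
By inclusion-exclusion, seatings with no fixed points: C(4,0)·4! − C(4,1)·3! + C(4,2)·2! − C(4,3)·1! + C(4,4)·0! = 9.
Probability = 9/24 = 3/8.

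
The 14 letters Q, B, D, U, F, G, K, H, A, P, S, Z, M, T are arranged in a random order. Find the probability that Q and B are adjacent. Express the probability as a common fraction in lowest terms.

1/7

There are 14! = 87178291200 arrangements.
Treat Q and B as a block: 13! arrangements of the blocks × 2 orders within the block = 2·6227020800 = 12454041600.
Probability = 12454041600/87178291200 = 1/7.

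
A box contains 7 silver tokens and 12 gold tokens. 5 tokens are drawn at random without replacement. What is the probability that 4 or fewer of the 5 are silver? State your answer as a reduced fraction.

3869/3876

Total selections: C(19,5) = 11628.
The complement is exactly 5 silver: C(7,5)·C(12,0) = 21.
Probability = 1 − 21/11628 = 11607/11628 = 3869/3876.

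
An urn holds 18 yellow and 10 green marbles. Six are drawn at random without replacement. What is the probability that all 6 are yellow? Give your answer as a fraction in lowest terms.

17/345

There are C(28,6) = 376740 possible selections.
Selections with all yellow: C(18,6) = 18564.
Probability = 18564/376740 = 17/345.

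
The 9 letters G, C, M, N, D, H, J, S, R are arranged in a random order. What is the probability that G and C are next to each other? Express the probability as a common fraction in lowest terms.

There are 9! = 362880 arrangements.
Treat G and C as a block: 8! arrangements of the blocks × 2 orders within the block = 2·40320 = 80640.
Probability = 80640/362880 = 2/9.

2/9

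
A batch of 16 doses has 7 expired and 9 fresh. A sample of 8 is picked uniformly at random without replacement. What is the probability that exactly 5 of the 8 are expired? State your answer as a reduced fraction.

There are C(16,8) = 12870 ways to choose 8 from 16.
Selections with exactly 5 expired: choose 5 of the 7 expired and 3 of the 9 fresh, C(7,5)·C(9,3) = 21·84 = 1764.
Probability = 1764/12870 = 98/715.

98/715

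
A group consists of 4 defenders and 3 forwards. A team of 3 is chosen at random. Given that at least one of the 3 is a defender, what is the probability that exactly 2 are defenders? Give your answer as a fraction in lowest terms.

Work in counts. Selections with at least one defender: C(7,3) − C(3,3) = 35 − 1 = 34.
Of those, selections where exactly 2 are defenders: C(4,2)·C(3,1) = 6·3 = 18.
Conditional probability = 18/34 = 9/17.

9/17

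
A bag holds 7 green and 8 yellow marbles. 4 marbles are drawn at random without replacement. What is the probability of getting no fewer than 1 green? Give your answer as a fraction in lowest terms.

37/39

Total selections: C(15,4) = 1365.
Favorable selections (no fewer than 1 green): C(7,1)·C(8,3) + C(7,2)·C(8,2) + C(7,3)·C(8,1) + C(7,4)·C(8,0) = 392 + 588 + 280 + 35 = 1295.
Probability = 1295/1365 = 37/39.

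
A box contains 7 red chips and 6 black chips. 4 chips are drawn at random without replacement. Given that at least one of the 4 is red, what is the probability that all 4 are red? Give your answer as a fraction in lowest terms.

Work in counts. Selections with at least one red: C(13,4) − C(6,4) = 715 − 15 = 700.
Of those, selections where all 4 are red: C(7,4) = 35.
Conditional probability = 35/700 = 1/20.

1/20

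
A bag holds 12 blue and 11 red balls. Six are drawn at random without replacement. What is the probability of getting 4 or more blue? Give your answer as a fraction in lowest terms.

Total selections: C(23,6) = 100947.
Favorable selections (4 or more blue): C(12,4)·C(11,2) + C(12,5)·C(11,1) + C(12,6)·C(11,0) = 27225 + 8712 + 924 = 36861.
Probability = 36861/100947 = 1117/3059.

1117/3059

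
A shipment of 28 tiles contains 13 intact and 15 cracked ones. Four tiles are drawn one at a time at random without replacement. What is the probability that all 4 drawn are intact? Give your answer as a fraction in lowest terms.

11/315

Multiply the conditional probabilities at each draw: 13/28 · 12/27 · 11/26 · 10/25 = 17160/491400 = 11/315.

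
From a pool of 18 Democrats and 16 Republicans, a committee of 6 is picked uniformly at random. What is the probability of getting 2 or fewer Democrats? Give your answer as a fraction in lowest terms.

There are C(34,6) = 1344904 ways to choose the 6.
Favorable selections (2 or fewer Democrats): C(18,0)·C(16,6) + C(18,1)·C(16,5) + C(18,2)·C(16,4) = 8008 + 78624 + 278460 = 365092.
Probability = 365092/1344904 = 5369/19778.

5369/19778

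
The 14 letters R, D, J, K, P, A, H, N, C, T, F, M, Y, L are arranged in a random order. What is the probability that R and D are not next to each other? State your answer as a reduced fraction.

6/7

There are 14! = 87178291200 arrangements.
Arrangements with R and D adjacent: 2·13! = 12454041600.
So not adjacent: 87178291200 − 12454041600 = 74724249600, probability 74724249600/87178291200 = 6/7.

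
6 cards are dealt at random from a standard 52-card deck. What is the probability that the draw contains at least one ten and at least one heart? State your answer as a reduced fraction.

There are C(52,6) = 20358520 possible draws.
By inclusion-exclusion on the complements, draws missing all tens or all hearts: C(48,6) + C(39,6) − C(36,6) = 12271512 + 3262623 − 1947792 = 13586343.
So draws with at least one of each: 20358520 − 13586343 = 6772177, probability 6772177/20358520.

6772177/20358520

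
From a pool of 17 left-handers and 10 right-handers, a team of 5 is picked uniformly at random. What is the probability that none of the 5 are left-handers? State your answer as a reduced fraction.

There are C(27,5) = 80730 possible selections.
Selections with no left-handers (all right-handers): C(10,5) = 252.
Probability = 252/80730 = 14/4485.

14/4485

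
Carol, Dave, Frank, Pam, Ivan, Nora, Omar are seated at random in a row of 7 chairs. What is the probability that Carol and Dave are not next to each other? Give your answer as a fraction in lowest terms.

5/7

There are 7! = 5040 arrangements.
Arrangements with Carol and Dave adjacent: 2·6! = 1440.
So not adjacent: 5040 − 1440 = 3600, probability 3600/5040 = 5/7.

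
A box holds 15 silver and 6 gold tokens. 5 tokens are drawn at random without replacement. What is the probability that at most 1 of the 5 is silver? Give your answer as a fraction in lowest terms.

11/969

There are C(21,5) = 20349 ways to choose the 5.
Favorable selections (at most 1 silver): C(15,0)·C(6,5) + C(15,1)·C(6,4) = 6 + 225 = 231.
Probability = 231/20349 = 11/969.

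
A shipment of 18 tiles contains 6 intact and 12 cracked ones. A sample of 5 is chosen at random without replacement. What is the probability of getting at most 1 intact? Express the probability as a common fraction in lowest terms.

There are C(18,5) = 8568 ways to choose the 5.
Favorable selections (at most 1 intact): C(6,0)·C(12,5) + C(6,1)·C(12,4) = 792 + 2970 = 3762.
Probability = 3762/8568 = 209/476.

209/476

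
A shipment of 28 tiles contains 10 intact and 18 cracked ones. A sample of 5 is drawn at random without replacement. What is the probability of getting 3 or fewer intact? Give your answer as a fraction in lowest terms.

Total selections: C(28,5) = 98280.
Count the complement (more than 3 intact): C(10,4)·C(18,1) + C(10,5)·C(18,0) = 3780 + 252 = 4032.
Probability = 1 − 4032/98280 = 94248/98280 = 187/195.

187/195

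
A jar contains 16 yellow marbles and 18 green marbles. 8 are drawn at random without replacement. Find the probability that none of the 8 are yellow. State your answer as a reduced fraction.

13/5394

There are C(34,8) = 18156204 possible selections.
Selections with no yellow (all green): C(18,8) = 43758.
Probability = 43758/18156204 = 13/5394.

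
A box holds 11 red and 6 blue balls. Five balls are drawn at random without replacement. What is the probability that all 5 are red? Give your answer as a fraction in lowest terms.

There are C(17,5) = 6188 possible selections.
Selections with all red: C(11,5) = 462.
Probability = 462/6188 = 33/442.

33/442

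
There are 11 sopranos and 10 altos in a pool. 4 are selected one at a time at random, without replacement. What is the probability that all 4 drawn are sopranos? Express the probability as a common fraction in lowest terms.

22/399

Multiply the conditional probabilities at each draw: 11/21 · 10/20 · 9/19 · 8/18 = 7920/143640 = 22/399.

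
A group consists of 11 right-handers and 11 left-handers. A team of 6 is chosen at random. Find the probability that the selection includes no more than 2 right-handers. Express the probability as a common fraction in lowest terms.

718/2261

Total selections: C(22,6) = 74613.
Favorable selections (no more than 2 right-handers): C(11,0)·C(11,6) + C(11,1)·C(11,5) + C(11,2)·C(11,4) = 462 + 5082 + 18150 = 23694.
Probability = 23694/74613 = 718/2261.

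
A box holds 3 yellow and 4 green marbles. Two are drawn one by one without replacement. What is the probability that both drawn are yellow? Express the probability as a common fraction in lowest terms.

1/7

Multiply the conditional probabilities at each draw: 3/7 · 2/6 = 6/42 = 1/7.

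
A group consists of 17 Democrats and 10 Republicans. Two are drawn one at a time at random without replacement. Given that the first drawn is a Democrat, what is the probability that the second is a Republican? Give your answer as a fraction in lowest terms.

5/13

After removing one Democrat, 26 remain: 16 Democrats and 10 Republicans.
So the probability the next is a Republican is 10/26 = 5/13.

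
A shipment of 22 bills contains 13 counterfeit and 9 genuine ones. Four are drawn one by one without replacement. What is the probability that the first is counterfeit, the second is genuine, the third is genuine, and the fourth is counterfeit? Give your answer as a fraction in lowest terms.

Multiply the conditional probabilities at each draw: 13/22 · 9/21 · 8/20 · 12/19 = 11232/175560 = 468/7315.

468/7315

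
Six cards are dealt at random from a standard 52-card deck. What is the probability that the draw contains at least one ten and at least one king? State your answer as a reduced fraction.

718637/5089630

There are C(52,6) = 20358520 possible draws.
By inclusion-exclusion on the complements, draws missing all tens or all kings: C(48,6) + C(48,6) − C(44,6) = 12271512 + 12271512 − 7059052 = 17483972.
So draws with at least one of each: 20358520 − 17483972 = 2874548, probability 2874548/20358520 = 718637/5089630.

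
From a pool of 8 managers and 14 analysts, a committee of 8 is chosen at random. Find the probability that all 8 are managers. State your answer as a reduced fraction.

1/319770

There are C(22,8) = 319770 possible selections.
Selections with all managers: C(8,8) = 1.
Probability = 1/319770.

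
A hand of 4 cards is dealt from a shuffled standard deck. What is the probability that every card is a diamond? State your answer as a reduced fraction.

There are C(52,4) = 270725 possible 4-card hands.
Hands that are all diamonds: C(13,4) = 715.
Probability = 715/270725 = 11/4165.

11/4165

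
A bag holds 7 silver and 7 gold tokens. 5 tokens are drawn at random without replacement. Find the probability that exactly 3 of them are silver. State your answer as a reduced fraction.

Total number of selections: C(14,5) = 2002.
Selections with exactly 3 silver: choose 3 of the 7 silver and 2 of the 7 gold, C(7,3)·C(7,2) = 35·21 = 735.
Probability = 735/2002 = 105/286.

105/286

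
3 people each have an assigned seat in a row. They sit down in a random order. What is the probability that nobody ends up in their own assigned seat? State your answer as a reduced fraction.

1/3

There are 3! = 6 seatings.
By inclusion-exclusion, seatings with no fixed points: C(3,0)·3! − C(3,1)·2! + C(3,2)·1! − C(3,3)·0! = 2.
Probability = 2/6 = 1/3.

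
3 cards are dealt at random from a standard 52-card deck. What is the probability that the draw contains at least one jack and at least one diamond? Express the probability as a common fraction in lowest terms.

There are C(52,3) = 22100 possible draws.
By inclusion-exclusion on the complements, draws missing all jacks or all diamonds: C(48,3) + C(39,3) − C(36,3) = 17296 + 9139 − 7140 = 19295.
So draws with at least one of each: 22100 − 19295 = 2805, probability 2805/22100 = 33/260.

33/260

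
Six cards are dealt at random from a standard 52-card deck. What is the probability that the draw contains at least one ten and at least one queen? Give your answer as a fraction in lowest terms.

718637/5089630

There are C(52,6) = 20358520 possible draws.
By inclusion-exclusion on the complements, draws missing all tens or all queens: C(48,6) + C(48,6) − C(44,6) = 12271512 + 12271512 − 7059052 = 17483972.
So draws with at least one of each: 20358520 − 17483972 = 2874548, probability 2874548/20358520 = 718637/5089630.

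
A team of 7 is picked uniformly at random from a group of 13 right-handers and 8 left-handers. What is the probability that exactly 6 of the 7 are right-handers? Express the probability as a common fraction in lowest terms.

There are C(21,7) = 116280 ways to choose 7 from 21.
Selections with exactly 6 right-handers: choose 6 of the 13 right-handers and 1 of the 8 left-handers, C(13,6)·C(8,1) = 1716·8 = 13728.
Probability = 13728/116280 = 572/4845.

572/4845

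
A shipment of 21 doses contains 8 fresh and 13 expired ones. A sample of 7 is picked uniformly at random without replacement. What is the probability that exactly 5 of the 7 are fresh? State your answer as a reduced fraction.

182/4845

The sample space is all 7-subsets of the 21: C(21,7) = 116280.
Selections with exactly 5 fresh: choose 5 of the 8 fresh and 2 of the 13 expired, C(8,5)·C(13,2) = 56·78 = 4368.
Probability = 4368/116280 = 182/4845.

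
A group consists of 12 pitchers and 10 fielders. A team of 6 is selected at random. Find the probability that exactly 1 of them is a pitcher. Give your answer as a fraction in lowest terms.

144/3553

Total number of selections: C(22,6) = 74613.
Selections with exactly 1 pitcher: choose 1 of the 12 pitchers and 5 of the 10 fielders, C(12,1)·C(10,5) = 12·252 = 3024.
Probability = 3024/74613 = 144/3553.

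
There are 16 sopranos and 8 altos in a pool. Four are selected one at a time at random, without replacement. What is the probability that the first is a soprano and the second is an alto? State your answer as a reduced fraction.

16/69

Multiply the conditional probabilities at each draw: 16/24 · 8/23 = 128/552 = 16/69.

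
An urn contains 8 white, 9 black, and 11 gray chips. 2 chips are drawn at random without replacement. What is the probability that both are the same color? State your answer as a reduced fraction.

17/54

There are C(28,2) = 378 ways to draw 2 chips.
All same color: C(8,2) + C(9,2) + C(11,2) = 28 + 36 + 55 = 119.
Probability = 119/378 = 17/54.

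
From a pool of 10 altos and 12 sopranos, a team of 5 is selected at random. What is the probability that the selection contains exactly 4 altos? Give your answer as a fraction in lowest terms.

20/209

The sample space is all 5-subsets of the 22: C(22,5) = 26334.
Selections with exactly 4 altos: choose 4 of the 10 altos and 1 of the 12 sopranos, C(10,4)·C(12,1) = 210·12 = 2520.
Probability = 2520/26334 = 20/209.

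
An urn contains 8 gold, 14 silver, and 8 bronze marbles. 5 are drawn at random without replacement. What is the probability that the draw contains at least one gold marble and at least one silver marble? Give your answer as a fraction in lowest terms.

There are C(30,5) = 142506 possible draws.
By inclusion-exclusion on the complements, draws missing all gold or all silver: C(22,5) + C(16,5) − C(8,5) = 26334 + 4368 − 56 = 30646.
So draws with at least one of each: 142506 − 30646 = 111860, probability 111860/142506 = 7990/10179.

7990/10179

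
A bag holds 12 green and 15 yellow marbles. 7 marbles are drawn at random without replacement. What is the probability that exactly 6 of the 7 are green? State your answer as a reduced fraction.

Total number of selections: C(27,7) = 888030.
Selections with exactly 6 green: choose 6 of the 12 green and 1 of the 15 yellow, C(12,6)·C(15,1) = 924·15 = 13860.
Probability = 13860/888030 = 14/897.

14/897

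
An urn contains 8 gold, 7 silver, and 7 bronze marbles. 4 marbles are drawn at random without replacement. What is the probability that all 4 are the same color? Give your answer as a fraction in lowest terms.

There are C(22,4) = 7315 ways to draw 4 marbles.
All same color: C(8,4) + C(7,4) + C(7,4) = 70 + 35 + 35 = 140.
Probability = 140/7315 = 4/209.

4/209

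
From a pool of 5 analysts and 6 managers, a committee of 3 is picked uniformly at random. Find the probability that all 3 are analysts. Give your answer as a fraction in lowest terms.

2/33

There are C(11,3) = 165 possible selections.
Selections with all analysts: C(5,3) = 10.
Probability = 10/165 = 2/33.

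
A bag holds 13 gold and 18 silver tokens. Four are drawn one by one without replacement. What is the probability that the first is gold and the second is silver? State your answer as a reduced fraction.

Multiply the conditional probabilities at each draw: 13/31 · 18/30 = 234/930 = 39/155.

39/155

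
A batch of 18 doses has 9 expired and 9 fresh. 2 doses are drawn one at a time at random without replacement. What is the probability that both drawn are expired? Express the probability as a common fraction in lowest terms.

Multiply the conditional probabilities at each draw: 9/18 · 8/17 = 72/306 = 4/17.

4/17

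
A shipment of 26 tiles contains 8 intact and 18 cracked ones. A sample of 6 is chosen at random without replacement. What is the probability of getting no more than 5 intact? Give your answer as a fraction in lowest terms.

16443/16445

Total selections: C(26,6) = 230230.
The complement is exactly 6 intact: C(8,6)·C(18,0) = 28.
Probability = 1 − 28/230230 = 230202/230230 = 16443/16445.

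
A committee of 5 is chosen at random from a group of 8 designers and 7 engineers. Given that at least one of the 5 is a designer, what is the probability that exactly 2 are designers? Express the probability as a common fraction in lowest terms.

Work in counts. Selections with at least one designer: C(15,5) − C(7,5) = 3003 − 21 = 2982.
Of those, selections where exactly 2 are designers: C(8,2)·C(7,3) = 28·35 = 980.
Conditional probability = 980/2982 = 70/213.

70/213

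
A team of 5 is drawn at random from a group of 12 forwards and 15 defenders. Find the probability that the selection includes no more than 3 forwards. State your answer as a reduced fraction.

There are C(27,5) = 80730 ways to choose the 5.
Count the complement (more than 3 forwards): C(12,4)·C(15,1) + C(12,5)·C(15,0) = 7425 + 792 = 8217.
Probability = 1 − 8217/80730 = 72513/80730 = 8057/8970.

8057/8970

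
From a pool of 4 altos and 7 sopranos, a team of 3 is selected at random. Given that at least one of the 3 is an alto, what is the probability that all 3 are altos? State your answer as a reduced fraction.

Work in counts. Selections with at least one alto: C(11,3) − C(7,3) = 165 − 35 = 130.
Of those, selections where all 3 are altos: C(4,3) = 4.
Conditional probability = 4/130 = 2/65.

2/65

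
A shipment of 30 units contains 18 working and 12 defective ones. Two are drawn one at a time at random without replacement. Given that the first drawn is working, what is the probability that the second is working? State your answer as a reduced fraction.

17/29

After removing one working, 29 remain: 17 working and 12 defective.
So the probability the next is working is 17/29.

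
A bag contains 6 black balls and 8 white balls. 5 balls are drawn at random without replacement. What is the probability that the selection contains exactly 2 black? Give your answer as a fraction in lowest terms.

There are C(14,5) = 2002 ways to choose 5 from 14.
Selections with exactly 2 black: choose 2 of the 6 black and 3 of the 8 white, C(6,2)·C(8,3) = 15·56 = 840.
Probability = 840/2002 = 60/143.

60/143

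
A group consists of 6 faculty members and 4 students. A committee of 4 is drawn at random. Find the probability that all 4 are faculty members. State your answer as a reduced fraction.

1/14

There are C(10,4) = 210 possible selections.
Selections with all faculty members: C(6,4) = 15.
Probability = 15/210 = 1/14.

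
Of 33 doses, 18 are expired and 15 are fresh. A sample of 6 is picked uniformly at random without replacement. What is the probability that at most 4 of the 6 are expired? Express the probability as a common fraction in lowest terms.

34303/39556

There are C(33,6) = 1107568 ways to choose the 6.
Count the complement (more than 4 expired): C(18,5)·C(15,1) + C(18,6)·C(15,0) = 128520 + 18564 = 147084.
Probability = 1 − 147084/1107568 = 960484/1107568 = 34303/39556.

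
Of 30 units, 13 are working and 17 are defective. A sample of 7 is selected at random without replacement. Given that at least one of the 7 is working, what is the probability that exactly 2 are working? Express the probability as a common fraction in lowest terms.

4641/19388

Work in counts. Selections with at least one working: C(30,7) − C(17,7) = 2035800 − 19448 = 2016352.
Of those, selections where exactly 2 are working: C(13,2)·C(17,5) = 78·6188 = 482664.
Conditional probability = 482664/2016352 = 4641/19388.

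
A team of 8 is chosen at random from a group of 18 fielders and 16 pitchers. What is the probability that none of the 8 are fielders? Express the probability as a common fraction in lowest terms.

There are C(34,8) = 18156204 possible selections.
Selections with no fielders (all pitchers): C(16,8) = 12870.
Probability = 12870/18156204 = 65/91698.

65/91698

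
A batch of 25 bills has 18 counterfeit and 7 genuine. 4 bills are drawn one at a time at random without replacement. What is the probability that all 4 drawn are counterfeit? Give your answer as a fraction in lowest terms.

Multiply the conditional probabilities at each draw: 18/25 · 17/24 · 16/23 · 15/22 = 73440/303600 = 306/1265.

306/1265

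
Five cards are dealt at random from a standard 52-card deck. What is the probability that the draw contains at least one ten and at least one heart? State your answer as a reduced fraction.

229297/866320

There are C(52,5) = 2598960 possible draws.
By inclusion-exclusion on the complements, draws missing all tens or all hearts: C(48,5) + C(39,5) − C(36,5) = 1712304 + 575757 − 376992 = 1911069.
So draws with at least one of each: 2598960 − 1911069 = 687891, probability 687891/2598960 = 229297/866320.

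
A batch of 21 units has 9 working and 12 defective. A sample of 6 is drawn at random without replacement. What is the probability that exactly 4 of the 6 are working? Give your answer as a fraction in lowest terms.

99/646

There are C(21,6) = 54264 ways to choose 6 from 21.
Selections with exactly 4 working: choose 4 of the 9 working and 2 of the 12 defective, C(9,4)·C(12,2) = 126·66 = 8316.
Probability = 8316/54264 = 99/646.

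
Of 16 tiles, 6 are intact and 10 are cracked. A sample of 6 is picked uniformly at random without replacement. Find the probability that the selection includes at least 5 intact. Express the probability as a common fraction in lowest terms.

Total selections: C(16,6) = 8008.
Favorable selections (at least 5 intact): C(6,5)·C(10,1) + C(6,6)·C(10,0) = 60 + 1 = 61.
Probability = 61/8008.

61/8008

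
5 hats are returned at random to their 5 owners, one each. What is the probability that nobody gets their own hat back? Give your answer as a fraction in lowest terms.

There are 5! = 120 assignments.
By inclusion-exclusion, assignments with no fixed points: C(5,0)·5! − C(5,1)·4! + C(5,2)·3! − C(5,3)·2! + C(5,4)·1! − C(5,5)·0! = 44.
Probability = 44/120 = 11/30.

11/30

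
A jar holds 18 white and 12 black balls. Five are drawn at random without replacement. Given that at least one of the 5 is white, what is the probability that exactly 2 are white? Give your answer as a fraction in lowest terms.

Work in counts. Selections with at least one white: C(30,5) − C(12,5) = 142506 − 792 = 141714.
Of those, selections where exactly 2 are white: C(18,2)·C(12,3) = 153·220 = 33660.
Conditional probability = 33660/141714 = 1870/7873.

1870/7873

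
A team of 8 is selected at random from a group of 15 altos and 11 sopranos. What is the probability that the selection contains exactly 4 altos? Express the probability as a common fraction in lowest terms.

126/437

Total number of selections: C(26,8) = 1562275.
Selections with exactly 4 altos: choose 4 of the 15 altos and 4 of the 11 sopranos, C(15,4)·C(11,4) = 1365·330 = 450450.
Probability = 450450/1562275 = 126/437.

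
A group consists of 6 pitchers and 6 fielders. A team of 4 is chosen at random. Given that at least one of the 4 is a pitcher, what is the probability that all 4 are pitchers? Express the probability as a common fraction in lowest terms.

Work in counts. Selections with at least one pitcher: C(12,4) − C(6,4) = 495 − 15 = 480.
Of those, selections where all 4 are pitchers: C(6,4) = 15.
Conditional probability = 15/480 = 1/32.

1/32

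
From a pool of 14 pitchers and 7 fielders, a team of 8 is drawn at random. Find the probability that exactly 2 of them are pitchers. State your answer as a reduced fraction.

Total number of selections: C(21,8) = 203490.
Selections with exactly 2 pitchers: choose 2 of the 14 pitchers and 6 of the 7 fielders, C(14,2)·C(7,6) = 91·7 = 637.
Probability = 637/203490 = 91/29070.

91/29070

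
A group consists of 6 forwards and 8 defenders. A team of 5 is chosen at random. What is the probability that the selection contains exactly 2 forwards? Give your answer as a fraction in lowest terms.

60/143

The sample space is all 5-subsets of the 14: C(14,5) = 2002.
Selections with exactly 2 forwards: choose 2 of the 6 forwards and 3 of the 8 defenders, C(6,2)·C(8,3) = 15·56 = 840.
Probability = 840/2002 = 60/143.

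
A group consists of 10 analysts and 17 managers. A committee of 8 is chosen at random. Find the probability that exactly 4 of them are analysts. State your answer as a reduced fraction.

Total number of selections: C(27,8) = 2220075.
Selections with exactly 4 analysts: choose 4 of the 10 analysts and 4 of the 17 managers, C(10,4)·C(17,4) = 210·2380 = 499800.
Probability = 499800/2220075 = 6664/29601.

6664/29601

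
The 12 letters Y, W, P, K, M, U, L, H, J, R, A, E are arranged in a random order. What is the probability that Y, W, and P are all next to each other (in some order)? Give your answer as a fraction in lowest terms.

There are 12! = 479001600 arrangements.
Treat the three as one block: 10! placements × 3! orders within the block = 3628800·6 = 21772800.
Probability = 21772800/479001600 = 1/22.

1/22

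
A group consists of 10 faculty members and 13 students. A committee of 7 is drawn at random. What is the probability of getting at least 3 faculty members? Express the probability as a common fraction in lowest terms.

Total selections: C(23,7) = 245157.
Count the complement (fewer than 3 faculty members): C(10,0)·C(13,7) + C(10,1)·C(13,6) + C(10,2)·C(13,5) = 1716 + 17160 + 57915 = 76791.
Probability = 1 − 76791/245157 = 168366/245157 = 5102/7429.

5102/7429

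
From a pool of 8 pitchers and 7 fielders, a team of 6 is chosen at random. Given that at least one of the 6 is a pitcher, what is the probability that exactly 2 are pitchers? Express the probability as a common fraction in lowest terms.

Work in counts. Selections with at least one pitcher: C(15,6) − C(7,6) = 5005 − 7 = 4998.
Of those, selections where exactly 2 are pitchers: C(8,2)·C(7,4) = 28·35 = 980.
Conditional probability = 980/4998 = 10/51.

10/51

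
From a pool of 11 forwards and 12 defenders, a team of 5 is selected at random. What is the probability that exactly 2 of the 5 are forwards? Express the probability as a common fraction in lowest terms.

There are C(23,5) = 33649 ways to choose 5 from 23.
Selections with exactly 2 forwards: choose 2 of the 11 forwards and 3 of the 12 defenders, C(11,2)·C(12,3) = 55·220 = 12100.
Probability = 12100/33649 = 1100/3059.

1100/3059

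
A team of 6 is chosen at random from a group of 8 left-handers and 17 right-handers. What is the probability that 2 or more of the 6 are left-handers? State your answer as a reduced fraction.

Total selections: C(25,6) = 177100.
Count the complement (fewer than 2 left-handers): C(8,0)·C(17,6) + C(8,1)·C(17,5) = 12376 + 49504 = 61880.
Probability = 1 − 61880/177100 = 115220/177100 = 823/1265.

823/1265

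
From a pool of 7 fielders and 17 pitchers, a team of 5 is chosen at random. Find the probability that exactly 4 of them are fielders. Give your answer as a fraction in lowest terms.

85/6072

The sample space is all 5-subsets of the 24: C(24,5) = 42504.
Selections with exactly 4 fielders: choose 4 of the 7 fielders and 1 of the 17 pitchers, C(7,4)·C(17,1) = 35·17 = 595.
Probability = 595/42504 = 85/6072.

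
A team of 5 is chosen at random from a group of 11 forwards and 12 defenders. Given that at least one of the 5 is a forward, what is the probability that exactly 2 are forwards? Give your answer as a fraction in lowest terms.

Work in counts. Selections with at least one forward: C(23,5) − C(12,5) = 33649 − 792 = 32857.
Of those, selections where exactly 2 are forwards: C(11,2)·C(12,3) = 55·220 = 12100.
Conditional probability = 12100/32857 = 1100/2987.

1100/2987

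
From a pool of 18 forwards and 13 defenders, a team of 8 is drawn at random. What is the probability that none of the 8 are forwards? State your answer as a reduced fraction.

There are C(31,8) = 7888725 possible selections.
Selections with no forwards (all defenders): C(13,8) = 1287.
Probability = 1287/7888725 = 11/67425.

11/67425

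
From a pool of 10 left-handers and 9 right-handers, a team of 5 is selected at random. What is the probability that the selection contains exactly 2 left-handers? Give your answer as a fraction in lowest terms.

105/323

The sample space is all 5-subsets of the 19: C(19,5) = 11628.
Selections with exactly 2 left-handers: choose 2 of the 10 left-handers and 3 of the 9 right-handers, C(10,2)·C(9,3) = 45·84 = 3780.
Probability = 3780/11628 = 105/323.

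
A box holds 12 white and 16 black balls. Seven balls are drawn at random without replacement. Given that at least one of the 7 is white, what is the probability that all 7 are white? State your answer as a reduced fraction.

Work in counts. Selections with at least one white: C(28,7) − C(16,7) = 1184040 − 11440 = 1172600.
Of those, selections where all 7 are white: C(12,7) = 792.
Conditional probability = 792/1172600 = 9/13325.

9/13325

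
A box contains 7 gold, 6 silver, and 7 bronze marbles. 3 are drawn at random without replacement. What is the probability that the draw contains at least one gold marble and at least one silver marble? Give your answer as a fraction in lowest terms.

35/76

There are C(20,3) = 1140 possible draws.
By inclusion-exclusion on the complements, draws missing all gold or all silver: C(13,3) + C(14,3) − C(7,3) = 286 + 364 − 35 = 615.
So draws with at least one of each: 1140 − 615 = 525, probability 525/1140 = 35/76.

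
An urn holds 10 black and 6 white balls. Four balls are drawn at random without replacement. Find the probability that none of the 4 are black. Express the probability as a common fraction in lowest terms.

There are C(16,4) = 1820 possible selections.
Selections with no black (all white): C(6,4) = 15.
Probability = 15/1820 = 3/364.

3/364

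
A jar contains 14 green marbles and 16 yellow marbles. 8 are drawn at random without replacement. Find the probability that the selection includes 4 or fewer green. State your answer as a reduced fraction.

Total selections: C(30,8) = 5852925.
Count the complement (more than 4 green): C(14,5)·C(16,3) + C(14,6)·C(16,2) + C(14,7)·C(16,1) + C(14,8)·C(16,0) = 1121120 + 360360 + 54912 + 3003 = 1539395.
Probability = 1 − 1539395/5852925 = 4313530/5852925 = 66362/90045.

66362/90045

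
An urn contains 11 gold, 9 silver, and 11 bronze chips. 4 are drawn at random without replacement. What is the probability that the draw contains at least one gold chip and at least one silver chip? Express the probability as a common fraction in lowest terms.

561/899

There are C(31,4) = 31465 possible draws.
By inclusion-exclusion on the complements, draws missing all gold or all silver: C(20,4) + C(22,4) − C(11,4) = 4845 + 7315 − 330 = 11830.
So draws with at least one of each: 31465 − 11830 = 19635, probability 19635/31465 = 561/899.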